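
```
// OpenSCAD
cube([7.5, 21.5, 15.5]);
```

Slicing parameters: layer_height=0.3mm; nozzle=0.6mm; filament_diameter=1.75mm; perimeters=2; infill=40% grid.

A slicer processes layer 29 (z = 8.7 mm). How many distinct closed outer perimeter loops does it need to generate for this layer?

1

At z = 8.7 mm: the cube (footprint 7.5×21.5) is included at this height. The result has 1 disconnected region.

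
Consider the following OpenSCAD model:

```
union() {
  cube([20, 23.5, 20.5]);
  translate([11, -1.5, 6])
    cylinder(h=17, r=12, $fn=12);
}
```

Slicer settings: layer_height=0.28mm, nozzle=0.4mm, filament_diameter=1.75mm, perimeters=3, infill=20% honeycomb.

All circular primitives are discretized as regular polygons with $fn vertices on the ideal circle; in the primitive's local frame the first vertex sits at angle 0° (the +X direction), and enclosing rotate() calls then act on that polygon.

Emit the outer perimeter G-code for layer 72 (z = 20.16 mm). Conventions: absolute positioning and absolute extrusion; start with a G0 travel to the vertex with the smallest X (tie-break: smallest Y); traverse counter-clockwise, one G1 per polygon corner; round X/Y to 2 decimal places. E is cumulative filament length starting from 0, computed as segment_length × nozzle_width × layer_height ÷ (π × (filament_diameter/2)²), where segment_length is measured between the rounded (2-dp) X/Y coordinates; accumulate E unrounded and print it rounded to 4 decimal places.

At z = 20.16 mm: the 20×23.5 cube contributes its full rectangle; the r=12 cylinder at (11, -1.5) gives a regular 12-gon of circumradius 12 (constant along its height); Combining (union): the regions partially overlap (shared area 169.99 mm²), so overlapping operands fuse into one piece — 1 connected region. The outline is a single polygon with 12 vertices. Extrusion per mm of travel: 0.4 × 0.28 / (π × 0.875²) = 0.046564. Accumulating E over each segment gives final E = 5.0376.

G0 X-1.00 Y-1.50 Z20.16
G1 X0.61 Y-7.50 E0.2893
G1 X5.00 Y-11.89 E0.5784
G1 X11.00 Y-13.50 E0.8676
G1 X17.00 Y-11.89 E1.1569
G1 X21.39 Y-7.50 E1.4460
G1 X23.00 Y-1.50 E1.7353
G1 X21.39 Y4.50 E2.0245
G1 X20.00 Y5.89 E2.1161
G1 X20.00 Y23.50 E2.9361
G1 X0.00 Y23.50 E3.8673
G1 X0.00 Y2.23 E4.8578
G1 X-1.00 Y-1.50 E5.0376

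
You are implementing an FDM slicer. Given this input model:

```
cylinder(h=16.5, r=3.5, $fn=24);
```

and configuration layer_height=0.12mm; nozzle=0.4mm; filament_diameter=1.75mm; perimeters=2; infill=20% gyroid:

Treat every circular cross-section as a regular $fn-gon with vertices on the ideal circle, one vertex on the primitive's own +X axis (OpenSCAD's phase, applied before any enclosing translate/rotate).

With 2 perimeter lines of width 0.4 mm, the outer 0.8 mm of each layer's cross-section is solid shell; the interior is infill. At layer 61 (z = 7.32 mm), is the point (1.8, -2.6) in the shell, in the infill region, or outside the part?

shell

At z = 7.32 mm: the r=3.5 cylinder gives a regular 24-gon of circumradius 3.5 (constant along its height). Overall, the cross-section is a single solid region. The nearest boundary edge runs (1.75, -3.03)→(2.47, -2.47); distance from the point to it = 0.31 mm. The point is inside the cross-section, 0.31 mm from the nearest boundary — within the 0.8 mm shell band (2 × 0.4).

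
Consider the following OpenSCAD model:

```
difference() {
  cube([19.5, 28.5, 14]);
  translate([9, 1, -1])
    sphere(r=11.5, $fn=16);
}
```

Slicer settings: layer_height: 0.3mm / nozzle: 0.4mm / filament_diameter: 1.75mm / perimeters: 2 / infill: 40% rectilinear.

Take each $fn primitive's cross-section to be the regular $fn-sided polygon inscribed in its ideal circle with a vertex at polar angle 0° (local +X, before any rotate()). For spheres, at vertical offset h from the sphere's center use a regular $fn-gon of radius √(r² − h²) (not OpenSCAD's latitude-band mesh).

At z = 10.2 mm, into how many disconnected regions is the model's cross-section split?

1

At z = 10.2 mm: the cube is present — its section is the full 19.5×28.5 rectangle; the r=11.5 sphere at (9, 1) contributes a regular 16-gon of circumradius √(11.5²−11.2²) = 2.610; Taking the first minus the rest: starting from the 19.5×28.5 cube, the r=11.5 sphere at (9, 1) partially overlaps it — only the 15.44 mm² overlap (of its 20.85 mm²) is removed, clipping the outline — 1 connected region. The result has 1 disconnected region.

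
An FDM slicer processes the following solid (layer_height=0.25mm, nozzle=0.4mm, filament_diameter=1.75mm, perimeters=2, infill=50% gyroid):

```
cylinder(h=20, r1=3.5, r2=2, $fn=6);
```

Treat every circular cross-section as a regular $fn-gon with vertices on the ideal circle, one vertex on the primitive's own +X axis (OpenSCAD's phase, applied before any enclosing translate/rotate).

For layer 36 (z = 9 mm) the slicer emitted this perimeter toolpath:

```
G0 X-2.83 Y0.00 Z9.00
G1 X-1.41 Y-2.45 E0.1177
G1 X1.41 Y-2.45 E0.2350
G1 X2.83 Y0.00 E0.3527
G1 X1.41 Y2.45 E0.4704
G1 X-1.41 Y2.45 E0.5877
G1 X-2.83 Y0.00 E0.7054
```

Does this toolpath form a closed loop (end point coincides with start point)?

yes

Start point (G0): (-2.83, 0.00). End point (last G1): the path returns to the start — closed.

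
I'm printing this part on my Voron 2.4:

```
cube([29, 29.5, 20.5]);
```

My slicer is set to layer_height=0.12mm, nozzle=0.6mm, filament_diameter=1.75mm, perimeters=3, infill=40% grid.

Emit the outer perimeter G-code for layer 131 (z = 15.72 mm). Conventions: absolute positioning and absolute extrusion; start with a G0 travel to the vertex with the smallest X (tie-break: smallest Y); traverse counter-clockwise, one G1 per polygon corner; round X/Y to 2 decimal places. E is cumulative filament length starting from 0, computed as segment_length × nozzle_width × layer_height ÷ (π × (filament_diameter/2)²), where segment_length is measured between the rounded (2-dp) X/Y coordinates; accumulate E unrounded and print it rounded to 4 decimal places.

At z = 15.72 mm: the cube is present — its section is the full 29×29.5 rectangle. The outline is a single polygon with 4 vertices. Extrusion per mm of travel: 0.6 × 0.12 / (π × 0.875²) = 0.029934. Accumulating E over each segment gives final E = 3.5023.

G0 X0.00 Y0.00 Z15.72
G1 X29.00 Y0.00 E0.8681
G1 X29.00 Y29.50 E1.7511
G1 X0.00 Y29.50 E2.6192
G1 X0.00 Y0.00 E3.5023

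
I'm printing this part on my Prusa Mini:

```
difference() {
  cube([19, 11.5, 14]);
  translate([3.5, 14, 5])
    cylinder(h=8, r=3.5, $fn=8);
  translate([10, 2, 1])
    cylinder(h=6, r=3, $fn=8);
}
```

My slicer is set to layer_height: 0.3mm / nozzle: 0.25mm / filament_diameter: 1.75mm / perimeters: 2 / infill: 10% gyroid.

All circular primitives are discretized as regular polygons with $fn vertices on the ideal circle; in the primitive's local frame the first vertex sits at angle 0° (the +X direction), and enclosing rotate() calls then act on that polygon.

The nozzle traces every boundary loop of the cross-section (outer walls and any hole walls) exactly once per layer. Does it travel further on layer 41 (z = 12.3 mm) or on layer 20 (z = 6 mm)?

layer 20 (z = 6 mm)

Layer 41 (z = 12.3): the 19×11.5 cube contributes its full rectangle (perimeter 61.00 mm); the r=3.5 cylinder at (3.5, 14) contributes a regular 8-gon of circumradius 3.5 (perimeter = 2·8·3.500·sin(180°/8) = 21.43 mm); the cylinder at (10, 2) does not reach this height (z outside [1, 7]); Subtracting the remaining from the first: starting from the 19×11.5 cube, the r=3.5 cylinder at (3.5, 14) partially overlaps it — only the 2.41 mm² overlap (of its 34.65 mm²) is removed, clipping the outline — boundary = 61.40 mm. So its perimeter = 61.40 mm. Layer 20 (z = 6): the 19×11.5 cube contributes its full rectangle (perimeter 61.00 mm); the r=3.5 cylinder at (3.5, 14) gives a regular 8-gon of circumradius 3.5 (constant along its height) (perimeter = 2·8·3.500·sin(180°/8) = 21.43 mm); the cylinder at (10, 2): section is a regular 8-gon, circumradius r=3 (perimeter = 2·8·3.000·sin(180°/8) = 18.37 mm); Subtracting the remaining from the first: starting from the 19×11.5 cube, the r=3.5 cylinder at (3.5, 14) partially overlaps it — only the 2.41 mm² overlap (of its 34.65 mm²) is removed, clipping the outline; the r=3 cylinder at (10, 2) partially overlaps it — only the 23.07 mm² overlap (of its 25.46 mm²) is removed, clipping the outline — boundary = 70.57 mm. So its perimeter = 70.57 mm. Layer 20 is larger (70.57 vs 61.40 mm).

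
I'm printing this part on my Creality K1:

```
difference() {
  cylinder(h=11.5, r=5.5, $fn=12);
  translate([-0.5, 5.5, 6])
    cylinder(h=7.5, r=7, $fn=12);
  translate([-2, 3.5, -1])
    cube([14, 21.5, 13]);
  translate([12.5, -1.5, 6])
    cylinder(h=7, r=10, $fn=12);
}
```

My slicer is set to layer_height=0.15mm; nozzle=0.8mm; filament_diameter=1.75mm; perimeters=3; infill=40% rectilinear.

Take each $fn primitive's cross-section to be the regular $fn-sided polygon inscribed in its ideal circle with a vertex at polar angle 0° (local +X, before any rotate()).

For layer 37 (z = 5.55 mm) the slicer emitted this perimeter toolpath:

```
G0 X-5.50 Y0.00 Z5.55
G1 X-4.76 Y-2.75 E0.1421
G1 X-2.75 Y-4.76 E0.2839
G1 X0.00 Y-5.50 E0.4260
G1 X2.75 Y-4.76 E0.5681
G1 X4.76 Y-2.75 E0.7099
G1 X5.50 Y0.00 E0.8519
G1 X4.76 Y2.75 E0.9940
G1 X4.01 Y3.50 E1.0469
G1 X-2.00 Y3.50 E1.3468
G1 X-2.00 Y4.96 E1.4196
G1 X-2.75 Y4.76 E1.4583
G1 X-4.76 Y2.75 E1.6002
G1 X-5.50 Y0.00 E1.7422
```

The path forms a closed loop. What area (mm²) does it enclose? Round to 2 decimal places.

81.95 mm²

Apply the shoelace formula to the sequence of (X, Y) vertices; enclosed area = 81.95 mm².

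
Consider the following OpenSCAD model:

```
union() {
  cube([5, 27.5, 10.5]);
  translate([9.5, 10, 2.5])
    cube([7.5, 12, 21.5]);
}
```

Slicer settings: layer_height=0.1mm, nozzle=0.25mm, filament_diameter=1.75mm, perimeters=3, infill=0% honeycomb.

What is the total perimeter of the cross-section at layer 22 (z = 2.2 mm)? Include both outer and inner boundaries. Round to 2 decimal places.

At z = 2.2 mm: the cube (footprint 5×27.5) is included at this height (perimeter 65.00 mm); the cube at (9.5, 10) is absent (z outside [2.5, 24]); Merging all regions: only the 5×27.5 cube is present, so the union is just that shape — boundary = 65.00 mm. Overall, the cross-section is a single solid region. Total boundary length (outer) = 65.00 mm.

65.00 mm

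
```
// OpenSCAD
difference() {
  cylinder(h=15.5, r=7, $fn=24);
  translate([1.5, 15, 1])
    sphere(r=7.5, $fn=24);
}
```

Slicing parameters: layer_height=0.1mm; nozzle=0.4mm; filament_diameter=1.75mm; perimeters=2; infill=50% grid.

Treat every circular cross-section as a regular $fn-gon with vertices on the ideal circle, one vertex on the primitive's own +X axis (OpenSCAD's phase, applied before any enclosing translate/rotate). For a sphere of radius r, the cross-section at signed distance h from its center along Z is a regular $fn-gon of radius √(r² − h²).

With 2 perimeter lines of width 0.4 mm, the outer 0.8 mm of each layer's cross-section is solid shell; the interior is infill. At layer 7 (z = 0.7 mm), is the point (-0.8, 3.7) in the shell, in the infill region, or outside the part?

At z = 0.7 mm: the r=7 cylinder contributes a regular 24-gon of circumradius 7; the sphere at (1.5, 15): section is a regular 24-gon, circumradius = √(r²−h²) = √(7.5²−0.3²) = 7.494; After the difference (first − rest): starting from the r=7 cylinder, the r=7.5 sphere at (1.5, 15) misses the remaining region (no effect) — 1 connected region. Overall, the cross-section is a single solid region. The nearest boundary edge runs (-1.81, 6.76)→(0.00, 7.00); distance from the point to it = 3.17 mm. The point is inside the cross-section and 3.17 mm from the nearest boundary — more than the 0.8 mm shell width (2 × 0.4), so it's in the infill interior.

infill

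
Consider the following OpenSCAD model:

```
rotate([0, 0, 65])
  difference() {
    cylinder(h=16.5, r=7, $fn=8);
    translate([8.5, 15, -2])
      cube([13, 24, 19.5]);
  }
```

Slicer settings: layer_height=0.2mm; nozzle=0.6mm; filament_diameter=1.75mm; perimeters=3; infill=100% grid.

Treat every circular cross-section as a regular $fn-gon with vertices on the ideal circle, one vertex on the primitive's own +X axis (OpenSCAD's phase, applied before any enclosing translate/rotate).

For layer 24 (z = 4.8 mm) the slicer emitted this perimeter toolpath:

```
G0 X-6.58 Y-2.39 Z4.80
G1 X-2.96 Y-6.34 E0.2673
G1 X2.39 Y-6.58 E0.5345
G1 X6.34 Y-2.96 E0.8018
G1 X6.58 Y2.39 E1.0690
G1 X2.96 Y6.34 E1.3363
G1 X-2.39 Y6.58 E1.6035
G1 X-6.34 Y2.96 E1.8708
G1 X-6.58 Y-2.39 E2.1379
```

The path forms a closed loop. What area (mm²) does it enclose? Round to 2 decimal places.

138.54 mm²

Apply the shoelace formula to the sequence of (X, Y) vertices; enclosed area = 138.54 mm².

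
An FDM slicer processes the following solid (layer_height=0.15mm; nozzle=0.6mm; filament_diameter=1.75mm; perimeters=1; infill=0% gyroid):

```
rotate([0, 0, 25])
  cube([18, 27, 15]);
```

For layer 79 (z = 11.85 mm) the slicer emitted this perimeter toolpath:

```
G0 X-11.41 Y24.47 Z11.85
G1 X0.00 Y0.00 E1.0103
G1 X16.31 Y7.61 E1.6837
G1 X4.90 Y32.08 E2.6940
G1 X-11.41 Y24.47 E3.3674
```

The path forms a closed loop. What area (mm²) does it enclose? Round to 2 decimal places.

Apply the shoelace formula to the sequence of (X, Y) vertices; enclosed area = 485.94 mm².

485.94 mm²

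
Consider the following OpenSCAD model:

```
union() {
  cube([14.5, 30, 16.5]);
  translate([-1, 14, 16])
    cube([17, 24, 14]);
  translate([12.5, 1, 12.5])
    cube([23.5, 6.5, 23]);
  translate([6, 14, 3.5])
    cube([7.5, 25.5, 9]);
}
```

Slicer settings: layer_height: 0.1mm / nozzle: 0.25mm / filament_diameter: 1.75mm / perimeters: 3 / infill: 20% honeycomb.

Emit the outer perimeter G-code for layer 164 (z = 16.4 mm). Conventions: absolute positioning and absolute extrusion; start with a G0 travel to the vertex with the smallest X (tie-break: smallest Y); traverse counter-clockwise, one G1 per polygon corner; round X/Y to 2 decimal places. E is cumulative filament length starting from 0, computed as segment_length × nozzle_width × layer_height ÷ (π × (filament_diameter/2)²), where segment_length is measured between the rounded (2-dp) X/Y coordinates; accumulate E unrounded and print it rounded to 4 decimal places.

At z = 16.4 mm: the cube is present — its section is the full 14.5×30 rectangle; the cube at (-1, 14) (footprint 17×24) is included at this height; the cube at (12.5, 1) is present — its section is the full 23.5×6.5 rectangle; the cube at (6, 14) is absent (z outside [3.5, 12.5]); Merging all regions: the regions partially overlap (shared area 245.00 mm²), so overlapping operands fuse into one piece — 1 connected region. The outline is a single polygon with 12 vertices. Extrusion per mm of travel: 0.25 × 0.1 / (π × 0.875²) = 0.010394. Accumulating E over each segment gives final E = 1.5903.

G0 X-1.00 Y14.00 Z16.40
G1 X0.00 Y14.00 E0.0104
G1 X0.00 Y0.00 E0.1559
G1 X14.50 Y0.00 E0.3066
G1 X14.50 Y1.00 E0.3170
G1 X36.00 Y1.00 E0.5405
G1 X36.00 Y7.50 E0.6080
G1 X14.50 Y7.50 E0.8315
G1 X14.50 Y14.00 E0.8991
G1 X16.00 Y14.00 E0.9147
G1 X16.00 Y38.00 E1.1641
G1 X-1.00 Y38.00 E1.3408
G1 X-1.00 Y14.00 E1.5903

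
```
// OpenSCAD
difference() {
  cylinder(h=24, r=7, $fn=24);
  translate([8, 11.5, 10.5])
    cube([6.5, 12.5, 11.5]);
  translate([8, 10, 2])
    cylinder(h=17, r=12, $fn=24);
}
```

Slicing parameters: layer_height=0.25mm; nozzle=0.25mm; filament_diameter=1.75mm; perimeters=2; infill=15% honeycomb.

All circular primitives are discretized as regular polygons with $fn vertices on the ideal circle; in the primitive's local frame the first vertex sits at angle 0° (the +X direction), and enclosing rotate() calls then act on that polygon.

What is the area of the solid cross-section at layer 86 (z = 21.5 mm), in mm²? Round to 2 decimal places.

152.19 mm²

At z = 21.5 mm: the cylinder: section is a regular 24-gon, circumradius r=7 (area = (24/2)·7.000²·sin(360°/24) = 152.19 mm²); the cube at (8, 11.5) is present — its section is the full 6.5×12.5 rectangle (area 81.25 mm²); the cylinder at (8, 10) does not reach this height (z outside [2, 19]); Taking the first minus the rest: starting from the r=7 cylinder (152.19 mm²), the 6.5×12.5 cube at (8, 11.5) misses the remaining region (no effect) — area = 152.19 mm². Overall, the cross-section is a single solid region. Net area = 152.19 mm².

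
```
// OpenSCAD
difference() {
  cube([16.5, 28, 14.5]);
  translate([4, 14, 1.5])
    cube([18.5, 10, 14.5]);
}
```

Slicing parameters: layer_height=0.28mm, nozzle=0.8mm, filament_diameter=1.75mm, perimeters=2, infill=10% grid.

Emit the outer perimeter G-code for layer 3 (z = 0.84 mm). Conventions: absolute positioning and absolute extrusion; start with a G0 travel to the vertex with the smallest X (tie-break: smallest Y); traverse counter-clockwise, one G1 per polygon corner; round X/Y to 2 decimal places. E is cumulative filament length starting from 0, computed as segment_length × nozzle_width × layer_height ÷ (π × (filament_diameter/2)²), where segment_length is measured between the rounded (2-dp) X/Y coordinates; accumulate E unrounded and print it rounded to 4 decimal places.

At z = 0.84 mm: the cube (footprint 16.5×28) is included at this height; the cube at (4, 14) does not reach this height (z outside [1.5, 16]); After the difference (first − rest): none of the subtracted shapes is present at this height, so the 16.5×28 cube is unchanged — 1 connected region. The outline is a single polygon with 4 vertices. Extrusion per mm of travel: 0.8 × 0.28 / (π × 0.875²) = 0.093128. Accumulating E over each segment gives final E = 8.2884.

G0 X0.00 Y0.00 Z0.84
G1 X16.50 Y0.00 E1.5366
G1 X16.50 Y28.00 E4.1442
G1 X0.00 Y28.00 E5.6808
G1 X0.00 Y0.00 E8.2884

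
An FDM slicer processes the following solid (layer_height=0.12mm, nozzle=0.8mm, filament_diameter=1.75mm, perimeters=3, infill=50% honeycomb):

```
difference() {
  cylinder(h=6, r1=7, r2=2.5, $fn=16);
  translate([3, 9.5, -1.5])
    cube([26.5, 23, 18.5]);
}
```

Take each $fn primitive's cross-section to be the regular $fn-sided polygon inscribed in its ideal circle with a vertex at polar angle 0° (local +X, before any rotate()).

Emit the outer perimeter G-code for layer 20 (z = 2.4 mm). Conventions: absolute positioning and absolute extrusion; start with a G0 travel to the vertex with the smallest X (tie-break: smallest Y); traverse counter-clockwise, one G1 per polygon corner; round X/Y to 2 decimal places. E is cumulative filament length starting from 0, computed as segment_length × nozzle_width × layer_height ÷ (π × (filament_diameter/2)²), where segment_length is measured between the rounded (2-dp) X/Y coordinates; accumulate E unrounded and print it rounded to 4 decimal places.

G0 X-5.20 Y0.00 Z2.40
G1 X-4.80 Y-1.99 E0.0810
G1 X-3.68 Y-3.68 E0.1619
G1 X-1.99 Y-4.80 E0.2429
G1 X0.00 Y-5.20 E0.3239
G1 X1.99 Y-4.80 E0.4049
G1 X3.68 Y-3.68 E0.4858
G1 X4.80 Y-1.99 E0.5667
G1 X5.20 Y0.00 E0.6477
G1 X4.80 Y1.99 E0.7287
G1 X3.68 Y3.68 E0.8097
G1 X1.99 Y4.80 E0.8906
G1 X0.00 Y5.20 E0.9716
G1 X-1.99 Y4.80 E1.0526
G1 X-3.68 Y3.68 E1.1335
G1 X-4.80 Y1.99 E1.2145
G1 X-5.20 Y0.00 E1.2955

At z = 2.4 mm: the cone (r1=7→r2=2.5) has section circumradius 5.200 here — a regular 16-gon; the cube at (3, 9.5) is present — its section is the full 26.5×23 rectangle; Subtracting the remaining from the first: starting from the cone, the 26.5×23 cube at (3, 9.5) misses the remaining region (no effect) — 1 connected region. The outline is a single polygon with 16 vertices. Extrusion per mm of travel: 0.8 × 0.12 / (π × 0.875²) = 0.039912. Accumulating E over each segment gives final E = 1.2955.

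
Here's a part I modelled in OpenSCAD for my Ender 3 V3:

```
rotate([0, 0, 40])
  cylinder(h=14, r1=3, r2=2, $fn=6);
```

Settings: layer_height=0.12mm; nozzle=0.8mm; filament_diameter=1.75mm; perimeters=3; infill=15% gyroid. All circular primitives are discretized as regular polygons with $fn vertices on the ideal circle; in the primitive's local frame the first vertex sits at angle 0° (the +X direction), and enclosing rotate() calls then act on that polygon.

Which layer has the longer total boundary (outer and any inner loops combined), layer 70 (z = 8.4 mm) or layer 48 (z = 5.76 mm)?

layer 48 (z = 5.76 mm)

Layer 70 (z = 8.4): the cone contributes a regular 6-gon of circumradius 2.400 (interpolated between r1=3 and r2=2 at t=0.600) (perimeter = 2·6·2.400·sin(180°/6) = 14.40 mm); (rotated 40° about Z; rotation is an isometry so areas/perimeters/island counts are preserved). So its perimeter = 14.40 mm. Layer 48 (z = 5.76): the cone: at t=0.411 of its height the radius interpolates to r₁+(r₂−r₁)t = 2.589, giving a regular 6-gon of that circumradius (perimeter = 2·6·2.589·sin(180°/6) = 15.53 mm); (whole slice rotated 40° about Z — lengths, areas and connectivity unchanged). So its perimeter = 15.53 mm. Layer 48 is larger (15.53 vs 14.40 mm).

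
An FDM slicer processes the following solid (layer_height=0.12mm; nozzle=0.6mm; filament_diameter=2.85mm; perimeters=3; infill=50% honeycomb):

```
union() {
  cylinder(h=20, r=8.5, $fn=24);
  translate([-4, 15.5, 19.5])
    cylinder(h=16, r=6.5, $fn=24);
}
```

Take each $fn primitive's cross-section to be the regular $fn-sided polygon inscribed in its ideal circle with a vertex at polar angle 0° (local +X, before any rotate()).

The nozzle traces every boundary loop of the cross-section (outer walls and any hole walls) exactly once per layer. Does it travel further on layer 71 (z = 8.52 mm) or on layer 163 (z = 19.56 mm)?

Layer 71 (z = 8.52): the r=8.5 cylinder contributes a regular 24-gon of circumradius 8.5 (perimeter = 2·24·8.500·sin(180°/24) = 53.25 mm); the cylinder at (-4, 15.5) is not intersected at this z (z outside [19.5, 35.5]); Merging all regions: only the r=8.5 cylinder is present, so the union is just that shape — boundary = 53.25 mm. So its perimeter = 53.25 mm. Layer 163 (z = 19.56): the r=8.5 cylinder contributes a regular 24-gon of circumradius 8.5 (perimeter = 2·24·8.500·sin(180°/24) = 53.25 mm); the r=6.5 cylinder at (-4, 15.5) gives a regular 24-gon of circumradius 6.5 (constant along its height) (perimeter = 2·24·6.500·sin(180°/24) = 40.72 mm); Merging all regions: the 2 present regions are separate (no shared area or edge), so areas and boundary lengths simply add and each stays a separate island — boundary = 93.98 mm. So its perimeter = 93.98 mm. Layer 163 is larger (93.98 vs 53.25 mm).

layer 163 (z = 19.56 mm)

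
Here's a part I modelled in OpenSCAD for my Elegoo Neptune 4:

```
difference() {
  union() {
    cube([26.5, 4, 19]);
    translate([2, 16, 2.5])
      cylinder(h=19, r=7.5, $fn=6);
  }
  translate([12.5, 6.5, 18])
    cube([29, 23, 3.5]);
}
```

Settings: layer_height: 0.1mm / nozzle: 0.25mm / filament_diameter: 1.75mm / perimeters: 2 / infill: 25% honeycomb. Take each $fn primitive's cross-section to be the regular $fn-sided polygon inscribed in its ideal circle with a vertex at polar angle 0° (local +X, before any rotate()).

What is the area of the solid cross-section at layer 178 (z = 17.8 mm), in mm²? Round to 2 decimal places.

At z = 17.8 mm: the cube (footprint 26.5×4) is included at this height (area 106.00 mm²); the cylinder at (2, 16): section is a regular 6-gon, circumradius r=7.5 (area = (6/2)·7.500²·sin(360°/6) = 146.14 mm²); Taking the union: the 2 present regions are separate (no shared area or edge), so areas and boundary lengths simply add and each stays a separate island — area = 252.14 mm²; the cube at (12.5, 6.5) does not reach this height (z outside [18, 21.5]); Taking the first minus the rest: none of the subtracted shapes is present at this height, so that combined region is unchanged — area = 252.14 mm². Overall, the cross-section has 2 separate islands. Net area = 252.14 mm².

252.14 mm²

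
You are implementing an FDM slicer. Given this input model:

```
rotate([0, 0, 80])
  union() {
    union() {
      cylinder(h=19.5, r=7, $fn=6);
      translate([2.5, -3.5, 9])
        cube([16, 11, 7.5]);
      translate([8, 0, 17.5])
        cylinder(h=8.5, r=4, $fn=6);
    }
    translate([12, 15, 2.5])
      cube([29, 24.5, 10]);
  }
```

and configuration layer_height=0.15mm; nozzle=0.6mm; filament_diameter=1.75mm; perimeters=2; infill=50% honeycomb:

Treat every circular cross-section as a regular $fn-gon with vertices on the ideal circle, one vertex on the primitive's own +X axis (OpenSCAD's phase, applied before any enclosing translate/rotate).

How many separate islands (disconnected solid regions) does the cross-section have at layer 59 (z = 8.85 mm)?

2

At z = 8.85 mm: the r=7 cylinder gives a regular 6-gon of circumradius 7 (constant along its height); the cube at (2.5, -3.5) is absent (z outside [9, 16.5]); the cylinder at (8, 0) does not reach this height (z outside [17.5, 26]); Combining (union): only the r=7 cylinder is present, so the union is just that shape — 1 connected region; the 29×24.5 cube at (12, 15) contributes its full rectangle; Taking the union: the 2 present regions are separate (no shared area or edge), so areas and boundary lengths simply add and each stays a separate island — 2 connected regions; (rotated 80° about Z; rotation is an isometry so areas/perimeters/island counts are preserved). Overall, the cross-section has 2 separate islands. Island count = 2.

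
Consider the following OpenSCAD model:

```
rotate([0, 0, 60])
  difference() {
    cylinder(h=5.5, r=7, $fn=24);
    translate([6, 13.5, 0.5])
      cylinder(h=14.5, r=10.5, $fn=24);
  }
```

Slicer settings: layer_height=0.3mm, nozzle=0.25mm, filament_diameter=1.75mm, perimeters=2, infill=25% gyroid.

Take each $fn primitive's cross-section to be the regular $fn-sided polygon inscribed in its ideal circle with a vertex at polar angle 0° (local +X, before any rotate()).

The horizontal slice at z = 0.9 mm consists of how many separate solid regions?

1

At z = 0.9 mm: the r=7 cylinder contributes a regular 24-gon of circumradius 7; the cylinder at (6, 13.5): section is a regular 24-gon, circumradius r=10.5; After the difference (first − rest): starting from the r=7 cylinder, the r=10.5 cylinder at (6, 13.5) partially overlaps it — only the 15.99 mm² overlap (of its 342.42 mm²) is removed, clipping the outline — 1 connected region; (rotated 60° about Z; rotation is an isometry so areas/perimeters/island counts are preserved). The result has 1 disconnected region.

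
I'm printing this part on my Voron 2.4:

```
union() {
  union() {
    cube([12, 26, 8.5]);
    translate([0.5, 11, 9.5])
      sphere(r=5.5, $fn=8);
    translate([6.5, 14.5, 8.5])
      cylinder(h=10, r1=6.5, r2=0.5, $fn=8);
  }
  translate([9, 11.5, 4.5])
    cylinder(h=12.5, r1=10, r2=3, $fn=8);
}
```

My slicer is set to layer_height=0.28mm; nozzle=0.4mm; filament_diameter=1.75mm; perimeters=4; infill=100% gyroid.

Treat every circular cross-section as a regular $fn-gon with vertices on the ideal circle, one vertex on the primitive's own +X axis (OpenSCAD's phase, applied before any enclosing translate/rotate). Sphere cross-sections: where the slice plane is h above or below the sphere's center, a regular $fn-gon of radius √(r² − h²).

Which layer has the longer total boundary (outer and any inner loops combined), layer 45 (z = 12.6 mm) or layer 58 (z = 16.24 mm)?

layer 45 (z = 12.6 mm)

Layer 45 (z = 12.6): the cube is absent (z outside [0, 8.5]); the r=5.5 sphere at (0.5, 11) slices to a regular 8-gon of circumradius 4.543 (√(r²−h²) with h=3.1 from center) (perimeter = 2·8·4.543·sin(180°/8) = 27.82 mm); the cone at (6.5, 14.5) contributes a regular 8-gon of circumradius 4.040 (interpolated between r1=6.5 and r2=0.5 at t=0.410) (perimeter = 2·8·4.040·sin(180°/8) = 24.74 mm); Combining (union): the regions partially overlap (shared area 3.53 mm²), so the edge portions inside another operand are dropped and the merged outline is re-measured after clipping — boundary = 43.11 mm; the cone at (9, 11.5) contributes a regular 8-gon of circumradius 5.464 (interpolated between r1=10 and r2=3 at t=0.648) (perimeter = 2·8·5.464·sin(180°/8) = 33.46 mm); Merging all regions: the regions partially overlap (shared area 30.42 mm²), so the edge portions inside another operand are dropped and the merged outline is re-measured after clipping — boundary = 53.32 mm. So its perimeter = 53.32 mm. Layer 58 (z = 16.24): the cube does not reach this height (z outside [0, 8.5]); the sphere at (0.5, 11) is absent (|z−center|=6.740 > r=5.5); the cone at (6.5, 14.5): at t=0.774 of its height the radius interpolates to r₁+(r₂−r₁)t = 1.856, giving a regular 8-gon of that circumradius (perimeter = 2·8·1.856·sin(180°/8) = 11.36 mm); Taking the union: only the cone at (6.5, 14.5) is present, so the union is just that shape — boundary = 11.36 mm; the cone at (9, 11.5): at t=0.939 of its height the radius interpolates to r₁+(r₂−r₁)t = 3.426, giving a regular 8-gon of that circumradius (perimeter = 2·8·3.426·sin(180°/8) = 20.97 mm); Combining (union): the regions partially overlap (shared area 2.22 mm²), so the edge portions inside another operand are dropped and the merged outline is re-measured after clipping — boundary = 25.86 mm. So its perimeter = 25.86 mm. Layer 45 is larger (53.32 vs 25.86 mm).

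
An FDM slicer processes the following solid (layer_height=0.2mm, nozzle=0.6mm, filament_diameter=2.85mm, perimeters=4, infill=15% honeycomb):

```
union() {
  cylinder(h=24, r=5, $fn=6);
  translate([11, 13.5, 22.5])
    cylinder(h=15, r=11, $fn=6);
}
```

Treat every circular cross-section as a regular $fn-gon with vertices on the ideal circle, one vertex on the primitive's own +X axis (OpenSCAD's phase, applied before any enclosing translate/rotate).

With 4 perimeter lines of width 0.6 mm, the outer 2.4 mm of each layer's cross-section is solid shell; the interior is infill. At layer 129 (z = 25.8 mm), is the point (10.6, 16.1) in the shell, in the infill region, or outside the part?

infill

At z = 25.8 mm: the cylinder does not reach this height (z outside [0, 24]); the r=11 cylinder at (11, 13.5) contributes a regular 6-gon of circumradius 11; Combining (union): only the r=11 cylinder at (11, 13.5) is present, so the union is just that shape — 1 connected region. Overall, the cross-section is a single solid region. The nearest boundary edge runs (16.50, 23.03)→(5.50, 23.03); distance from the point to it = 6.93 mm. The point is inside the cross-section and 6.93 mm from the nearest boundary — more than the 2.4 mm shell width (4 × 0.6), so it's in the infill interior.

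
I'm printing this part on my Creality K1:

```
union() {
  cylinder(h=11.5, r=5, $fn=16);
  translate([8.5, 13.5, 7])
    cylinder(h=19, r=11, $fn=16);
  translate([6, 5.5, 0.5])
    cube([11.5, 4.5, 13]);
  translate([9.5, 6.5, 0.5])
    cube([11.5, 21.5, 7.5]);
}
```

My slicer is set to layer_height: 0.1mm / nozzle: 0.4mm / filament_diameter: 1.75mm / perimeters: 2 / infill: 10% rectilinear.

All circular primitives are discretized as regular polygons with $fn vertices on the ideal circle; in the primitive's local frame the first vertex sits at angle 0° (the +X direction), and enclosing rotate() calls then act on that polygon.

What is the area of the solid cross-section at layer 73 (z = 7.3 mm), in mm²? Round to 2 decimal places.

At z = 7.3 mm: the r=5 cylinder gives a regular 16-gon of circumradius 5 (constant along its height) (area = (16/2)·5.000²·sin(360°/16) = 76.54 mm²); the r=11 cylinder at (8.5, 13.5) gives a regular 16-gon of circumradius 11 (constant along its height) (area = (16/2)·11.000²·sin(360°/16) = 370.44 mm²); the cube at (6, 5.5) is present — its section is the full 11.5×4.5 rectangle (area 51.75 mm²); the cube at (9.5, 6.5) (footprint 11.5×21.5) is included at this height (area 247.25 mm²); Combining (union): the regions partially overlap — summed areas 745.97 mm² minus the doubly-counted overlap 195.70 mm² gives 550.27 mm² — area = 550.27 mm². Overall, the cross-section has 2 separate islands. Net area = 550.27 mm².

550.27 mm²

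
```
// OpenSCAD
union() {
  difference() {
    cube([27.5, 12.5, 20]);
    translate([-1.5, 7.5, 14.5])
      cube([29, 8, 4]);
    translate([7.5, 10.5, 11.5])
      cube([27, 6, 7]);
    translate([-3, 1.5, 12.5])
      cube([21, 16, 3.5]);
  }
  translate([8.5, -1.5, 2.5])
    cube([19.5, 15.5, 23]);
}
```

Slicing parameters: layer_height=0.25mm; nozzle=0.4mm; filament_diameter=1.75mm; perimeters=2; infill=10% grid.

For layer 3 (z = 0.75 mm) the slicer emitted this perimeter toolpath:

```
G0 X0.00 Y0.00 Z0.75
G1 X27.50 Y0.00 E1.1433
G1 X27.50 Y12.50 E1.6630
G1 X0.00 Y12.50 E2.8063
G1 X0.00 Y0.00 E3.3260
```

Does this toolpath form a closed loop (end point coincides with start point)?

Start point (G0): (0.00, 0.00). End point (last G1): the path returns to the start — closed.

yes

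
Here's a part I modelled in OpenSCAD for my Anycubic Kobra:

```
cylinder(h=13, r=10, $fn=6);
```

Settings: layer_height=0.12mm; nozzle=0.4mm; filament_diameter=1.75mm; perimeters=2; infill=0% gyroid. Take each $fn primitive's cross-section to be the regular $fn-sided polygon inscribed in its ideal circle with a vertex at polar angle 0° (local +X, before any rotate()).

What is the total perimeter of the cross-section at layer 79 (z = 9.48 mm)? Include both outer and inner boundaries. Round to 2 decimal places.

At z = 9.48 mm: the r=10 cylinder contributes a regular 6-gon of circumradius 10 (perimeter = 2·6·10.000·sin(180°/6) = 60.00 mm). Overall, the cross-section is a single solid region. Total boundary length (outer) = 60.00 mm.

60.00 mm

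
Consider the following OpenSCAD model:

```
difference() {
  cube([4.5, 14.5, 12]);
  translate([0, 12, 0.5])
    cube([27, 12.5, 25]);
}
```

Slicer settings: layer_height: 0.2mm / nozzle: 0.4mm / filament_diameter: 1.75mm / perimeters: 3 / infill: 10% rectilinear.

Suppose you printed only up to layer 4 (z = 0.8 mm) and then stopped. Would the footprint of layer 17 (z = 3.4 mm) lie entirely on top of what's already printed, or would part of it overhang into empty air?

entirely on top

Compare the two slices. At z = 0.8: the 4.5×14.5 cube contributes its full rectangle (area 65.25 mm²); the cube at (0, 12) is present — its section is the full 27×12.5 rectangle (area 337.50 mm²); Taking the first minus the rest: starting from the 4.5×14.5 cube (65.25 mm²), the 27×12.5 cube at (0, 12) partially overlaps it — only the 11.25 mm² overlap (of its 337.50 mm²) is removed, clipping the outline — area = 54.00 mm². At z = 3.4: the cube (footprint 4.5×14.5) is included at this height (area 65.25 mm²); the 27×12.5 cube at (0, 12) contributes its full rectangle (area 337.50 mm²); After the difference (first − rest): starting from the 4.5×14.5 cube (65.25 mm²), the 27×12.5 cube at (0, 12) partially overlaps it — only the 11.25 mm² overlap (of its 337.50 mm²) is removed, clipping the outline — area = 54.00 mm². Checking containment: the cross-section at z = 3.4 is a subset of the cross-section at z = 0.8.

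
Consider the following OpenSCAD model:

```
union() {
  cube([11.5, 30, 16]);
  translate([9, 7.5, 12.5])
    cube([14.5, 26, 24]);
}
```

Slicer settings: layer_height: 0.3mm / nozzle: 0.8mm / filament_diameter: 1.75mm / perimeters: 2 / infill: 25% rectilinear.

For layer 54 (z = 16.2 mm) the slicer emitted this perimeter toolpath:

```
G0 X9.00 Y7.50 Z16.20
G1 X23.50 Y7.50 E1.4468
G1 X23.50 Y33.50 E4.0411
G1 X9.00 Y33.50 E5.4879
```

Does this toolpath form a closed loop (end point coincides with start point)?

no

Start point (G0): (9.00, 7.50). End point (last G1): the path does not return to the start — open.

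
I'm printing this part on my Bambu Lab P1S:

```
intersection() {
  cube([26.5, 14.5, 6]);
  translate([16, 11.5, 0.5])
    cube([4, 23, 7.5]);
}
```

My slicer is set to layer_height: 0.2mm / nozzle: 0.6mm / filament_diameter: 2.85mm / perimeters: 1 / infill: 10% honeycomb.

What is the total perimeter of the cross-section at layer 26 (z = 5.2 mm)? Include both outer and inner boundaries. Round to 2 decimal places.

14.00 mm

At z = 5.2 mm: the cube is present — its section is the full 26.5×14.5 rectangle (perimeter 82.00 mm); the cube at (16, 11.5) (footprint 4×23) is included at this height (perimeter 54.00 mm); After intersecting: the 4×23 cube at (16, 11.5) partially overlaps the 26.5×14.5 cube; clipping to the common part keeps 12.00 mm² — boundary = 14.00 mm. Overall, the cross-section is a single solid region. Total boundary length (outer) = 14.00 mm.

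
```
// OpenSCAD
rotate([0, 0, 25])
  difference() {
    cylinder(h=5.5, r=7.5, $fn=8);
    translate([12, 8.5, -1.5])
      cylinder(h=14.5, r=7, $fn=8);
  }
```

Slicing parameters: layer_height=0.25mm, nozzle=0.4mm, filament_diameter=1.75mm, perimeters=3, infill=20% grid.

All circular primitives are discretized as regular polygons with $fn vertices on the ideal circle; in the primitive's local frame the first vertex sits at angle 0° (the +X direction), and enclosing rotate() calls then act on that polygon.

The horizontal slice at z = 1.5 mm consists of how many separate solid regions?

1

At z = 1.5 mm: the r=7.5 cylinder contributes a regular 8-gon of circumradius 7.5; the cylinder at (12, 8.5): section is a regular 8-gon, circumradius r=7; Subtracting the remaining from the first: starting from the r=7.5 cylinder, the r=7 cylinder at (12, 8.5) misses the remaining region (no effect) — 1 connected region; (whole slice rotated 25° about Z — lengths, areas and connectivity unchanged). The result has 1 disconnected region.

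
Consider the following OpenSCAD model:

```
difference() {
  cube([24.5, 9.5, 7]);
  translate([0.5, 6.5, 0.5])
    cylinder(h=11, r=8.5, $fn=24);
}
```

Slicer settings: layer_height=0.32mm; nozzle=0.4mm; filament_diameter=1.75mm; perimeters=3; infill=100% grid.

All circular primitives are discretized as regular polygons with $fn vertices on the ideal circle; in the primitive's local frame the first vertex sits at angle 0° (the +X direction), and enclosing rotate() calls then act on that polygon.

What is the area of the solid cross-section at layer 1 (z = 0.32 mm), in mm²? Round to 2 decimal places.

At z = 0.32 mm: the 24.5×9.5 cube contributes its full rectangle (area 232.75 mm²); the cylinder at (0.5, 6.5) does not reach this height (z outside [0.5, 11.5]); Subtracting the remaining from the first: none of the subtracted shapes is present at this height, so the 24.5×9.5 cube is unchanged — area = 232.75 mm². Overall, the cross-section is a single solid region. Net area = 232.75 mm².

232.75 mm²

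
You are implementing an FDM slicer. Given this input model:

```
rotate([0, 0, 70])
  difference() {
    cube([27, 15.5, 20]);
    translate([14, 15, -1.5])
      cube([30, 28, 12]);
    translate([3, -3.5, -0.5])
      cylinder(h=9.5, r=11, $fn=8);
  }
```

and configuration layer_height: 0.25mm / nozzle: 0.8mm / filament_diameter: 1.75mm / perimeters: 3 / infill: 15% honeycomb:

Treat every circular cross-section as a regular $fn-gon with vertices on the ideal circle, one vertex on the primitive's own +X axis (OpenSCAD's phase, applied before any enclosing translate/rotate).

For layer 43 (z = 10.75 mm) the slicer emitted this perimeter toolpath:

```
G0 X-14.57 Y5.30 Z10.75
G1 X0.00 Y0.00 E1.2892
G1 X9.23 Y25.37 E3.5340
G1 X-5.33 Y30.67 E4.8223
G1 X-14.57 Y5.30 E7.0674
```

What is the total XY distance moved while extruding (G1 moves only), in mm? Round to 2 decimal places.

Sum the Euclidean lengths of each G1 segment: total = 85.00 mm.

85.00 mm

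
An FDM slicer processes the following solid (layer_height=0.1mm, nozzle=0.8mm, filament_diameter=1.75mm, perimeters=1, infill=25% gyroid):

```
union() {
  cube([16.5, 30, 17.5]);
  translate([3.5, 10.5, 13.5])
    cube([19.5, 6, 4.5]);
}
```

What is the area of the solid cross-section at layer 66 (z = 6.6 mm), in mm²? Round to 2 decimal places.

At z = 6.6 mm: the 16.5×30 cube contributes its full rectangle (area 495.00 mm²); the cube at (3.5, 10.5) is absent (z outside [13.5, 18]); Combining (union): only the 16.5×30 cube is present, so the union is just that shape — area = 495.00 mm². Overall, the cross-section is a single solid region. Net area = 495.00 mm².

495.00 mm²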